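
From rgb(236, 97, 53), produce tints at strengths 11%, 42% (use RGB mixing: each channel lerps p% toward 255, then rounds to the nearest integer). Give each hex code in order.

#EE724B, #F4A38A

11%: (236 + 2.09 = 238.09→238, 97 + 17.38 = 114.38→114, 53 + 22.22 = 75.22→75) → #EE724B
42%: (236 + 7.98 = 243.98→244, 97 + 66.36 = 163.36→163, 53 + 84.84 = 137.84→138) → #F4A38A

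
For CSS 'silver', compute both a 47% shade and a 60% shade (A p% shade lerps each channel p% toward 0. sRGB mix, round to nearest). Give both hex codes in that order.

CSS silver is rgb(192, 192, 192).
47% shade:
  R: 192 + 0.47×(0−192) = 192 − 90.24 = 101.76 → 102
  G: 192 + 0.47×(0−192) = 192 − 90.24 = 101.76 → 102
  B: 192 + 0.47×(0−192) = 192 − 90.24 = 101.76 → 102
  → #666666
60% shade:
  R: 192 + 0.6×(0−192) = 192 − 115.2 = 76.8 → 77
  G: 192 + 0.6×(0−192) = 192 − 115.2 = 76.8 → 77
  B: 192 + 0.6×(0−192) = 192 − 115.2 = 76.8 → 77
  → #4D4D4D

#666666, #4D4D4D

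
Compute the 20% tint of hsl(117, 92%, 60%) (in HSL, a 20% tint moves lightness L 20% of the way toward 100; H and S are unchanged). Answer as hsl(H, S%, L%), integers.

L moves 20% from 60 toward 100: 60 + 8 = 68 → 68.
H and S are unchanged.

hsl(117, 92%, 68%)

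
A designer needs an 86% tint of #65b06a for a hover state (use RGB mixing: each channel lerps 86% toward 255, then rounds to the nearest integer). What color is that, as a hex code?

#65b06a is rgb(101, 176, 106).
Lerp each channel 86% toward 255:
  R: 101 + 0.86×(255−101) = 101 + 132.44 = 233.44 → 233
  G: 176 + 67.94 = 243.94 → 244
  B: 106 + 0.86×(255−106) = 106 + 128.14 = 234.14 → 234
rgb(233, 244, 234) = #e9f4ea.

#e9f4ea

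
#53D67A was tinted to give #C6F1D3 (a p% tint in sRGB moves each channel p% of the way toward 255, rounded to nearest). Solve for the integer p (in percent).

67%

#53D67A is rgb(83, 214, 122); #C6F1D3 is rgb(198, 241, 211).
On the R channel (widest range): 198 ≈ 83 + (p/100)(255 − 83), so p ≈ 100×(198 − 83)/(255 − 83) = 11500/172 = 66.86.
p = 67 reproduces all three channels after rounding.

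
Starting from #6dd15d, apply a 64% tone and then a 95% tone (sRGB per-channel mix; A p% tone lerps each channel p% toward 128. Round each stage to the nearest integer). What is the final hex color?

#6dd15d is rgb(109, 209, 93).
Per channel, c → c + 0.64(128 − c):
  R: 109 + 0.64×(128−109) = 109 + 12.16 = 121.16 → 121
  G: 209 − 51.84 = 157.16 → 157
  B: 93 + 0.64×(128−93) = 93 + 22.4 = 115.4 → 115
After the tone: rgb(121, 157, 115) = #799d73.
Lerp each channel 95% toward 128:
  R: 121 + 0.95×(128−121) = 121 + 6.65 = 127.65 → 128
  G: 157 + 0.95×(128−157) = 157 − 27.55 = 129.45 → 129
  B: 115 + 0.95×(128−115) = 115 + 12.35 = 127.35 → 127
rgb(128, 129, 127) = #80817f.

#80817f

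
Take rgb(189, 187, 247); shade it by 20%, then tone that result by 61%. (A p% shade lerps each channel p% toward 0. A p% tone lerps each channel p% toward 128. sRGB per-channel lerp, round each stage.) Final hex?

Per channel, c → c + 0.2(0 − c):
  R: 189 + 0.2×(0−189) = 189 − 37.8 = 151.2 → 151
  G: 187 + 0.2×(0−187) = 187 − 37.4 = 149.6 → 150
  B: 247 + 0.2×(0−247) = 247 − 49.4 = 197.6 → 198
After the shade: rgb(151, 150, 198) = #9796c6.
Per channel, c → c + 0.61(128 − c):
  R: 151 + 0.61×(128−151) = 151 − 14.03 = 136.97 → 137
  G: 150 + 0.61×(128−150) = 150 − 13.42 = 136.58 → 137
  B: 198 + 0.61×(128−198) = 198 − 42.7 = 155.3 → 155
rgb(137, 137, 155) = #89899b.

#89899b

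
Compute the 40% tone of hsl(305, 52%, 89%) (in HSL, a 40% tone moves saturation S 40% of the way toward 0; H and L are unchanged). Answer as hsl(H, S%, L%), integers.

hsl(305, 31%, 89%)

S moves 40% from 52 toward 0: 52 − 20.8 = 31.2 → 31.
H and L are unchanged.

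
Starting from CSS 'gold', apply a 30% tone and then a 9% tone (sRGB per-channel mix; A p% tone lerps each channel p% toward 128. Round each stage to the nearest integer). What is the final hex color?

CSS gold is rgb(255, 215, 0).
Per channel, c → c + 0.3(128 − c):
  R: 255 − 38.1 = 216.9 → 217
  G: 215 + 0.3×(128−215) = 215 − 26.1 = 188.9 → 189
  B: 0 + 38.4 = 38.4 → 38
After the tone: rgb(217, 189, 38) = #D9BD26.
Per channel, c → c + 0.09(128 − c):
  R: 217 + 0.09×(128−217) = 217 − 8.01 = 208.99 → 209
  G: 189 − 5.49 = 183.51 → 184
  B: 38 + 8.1 = 46.1 → 46
rgb(209, 184, 46) = #D1B82E.

#D1B82E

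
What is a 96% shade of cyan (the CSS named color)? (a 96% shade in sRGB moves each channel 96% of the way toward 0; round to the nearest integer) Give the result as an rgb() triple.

rgb(0, 10, 10)

CSS cyan is rgb(0, 255, 255).
Per channel, c → c + 0.96(0 − c):
  R: 0 + 0.96×(0−0) = 0 + 0 = 0 → 0
  G: 255 + 0.96×(0−255) = 255 − 244.8 = 10.2 → 10
  B: 255 − 244.8 = 10.2 → 10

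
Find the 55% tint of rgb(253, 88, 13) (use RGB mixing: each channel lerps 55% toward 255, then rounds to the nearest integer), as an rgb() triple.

rgb(254, 180, 146)

A 55% tint moves each channel 55% toward 255:
  R: 253 + 0.55×(255−253) = 253 + 1.1 = 254.1 → 254
  G: 88 + 0.55×(255−88) = 88 + 91.85 = 179.85 → 180
  B: 13 + 133.1 = 146.1 → 146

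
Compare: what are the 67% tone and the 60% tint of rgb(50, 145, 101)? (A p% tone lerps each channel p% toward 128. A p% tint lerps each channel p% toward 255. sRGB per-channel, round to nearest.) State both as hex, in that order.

#668677, #add3c1

67% tone:
  R: 50 + 52.26 = 102.26 → 102
  G: 145 − 11.39 = 133.61 → 134
  B: 101 + 0.67×(128−101) = 101 + 18.09 = 119.09 → 119
  → #668677
60% tint:
  R: 50 + 123 = 173 → 173
  G: 145 + 66 = 211 → 211
  B: 101 + 0.6×(255−101) = 101 + 92.4 = 193.4 → 193
  → #add3c1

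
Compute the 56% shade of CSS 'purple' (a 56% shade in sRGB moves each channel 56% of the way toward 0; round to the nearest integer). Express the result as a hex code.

CSS purple is rgb(128, 0, 128).
Per channel, c → c + 0.56(0 − c):
  R: 128 + 0.56×(0−128) = 128 − 71.68 = 56.32 → 56
  G: 0 + 0 = 0 → 0
  B: 128 + 0.56×(0−128) = 128 − 71.68 = 56.32 → 56
rgb(56, 0, 56) = #380038.

#380038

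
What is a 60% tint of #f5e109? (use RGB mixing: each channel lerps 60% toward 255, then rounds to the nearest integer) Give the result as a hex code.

#f5e109 is rgb(245, 225, 9).
Lerp each channel 60% toward 255:
  R: 245 + 0.6×(255−245) = 245 + 6 = 251 → 251
  G: 225 + 0.6×(255−225) = 225 + 18 = 243 → 243
  B: 9 + 147.6 = 156.6 → 157
rgb(251, 243, 157) = #fbf39d.

#fbf39d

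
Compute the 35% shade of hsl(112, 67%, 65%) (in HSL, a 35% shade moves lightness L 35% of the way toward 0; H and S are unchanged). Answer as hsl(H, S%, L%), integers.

L moves 35% from 65 toward 0: 65 − 22.75 = 42.25 → 42.
H and S are unchanged.

hsl(112, 67%, 42%)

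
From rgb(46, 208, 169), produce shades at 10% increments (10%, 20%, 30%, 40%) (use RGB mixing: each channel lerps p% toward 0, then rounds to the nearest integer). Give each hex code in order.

10%: (46 − 4.6 = 41.4→41, 208 − 20.8 = 187.2→187, 169 − 16.9 = 152.1→152) → #29BB98
20%: (46 − 9.2 = 36.8→37, 208 − 41.6 = 166.4→166, 169 − 33.8 = 135.2→135) → #25A687
30%: (46 − 13.8 = 32.2→32, 208 − 62.4 = 145.6→146, 169 − 50.7 = 118.3→118) → #209276
40%: (46 − 18.4 = 27.6→28, 208 − 83.2 = 124.8→125, 169 − 67.6 = 101.4→101) → #1C7D65

#29BB98, #25A687, #209276, #1C7D65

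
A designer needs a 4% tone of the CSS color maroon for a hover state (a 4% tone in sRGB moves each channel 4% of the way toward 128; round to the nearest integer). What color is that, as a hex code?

#800505

CSS maroon is rgb(128, 0, 0).
A 4% tone moves each channel 4% toward 128:
  R: 128 + 0.04×(128−128) = 128 + 0 = 128 → 128
  G: 0 + 5.12 = 5.12 → 5
  B: 0 + 0.04×(128−0) = 0 + 5.12 = 5.12 → 5
rgb(128, 5, 5) = #800505.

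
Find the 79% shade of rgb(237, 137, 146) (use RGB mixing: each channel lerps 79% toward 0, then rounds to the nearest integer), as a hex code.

#321D1F

Per channel, c → c + 0.79(0 − c):
  R: 237 + 0.79×(0−237) = 237 − 187.23 = 49.77 → 50
  G: 137 − 108.23 = 28.77 → 29
  B: 146 + 0.79×(0−146) = 146 − 115.34 = 30.66 → 31
rgb(50, 29, 31) = #321D1F.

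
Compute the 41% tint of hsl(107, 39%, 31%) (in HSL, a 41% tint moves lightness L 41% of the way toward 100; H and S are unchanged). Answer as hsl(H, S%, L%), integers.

hsl(107, 39%, 59%)

L moves 41% from 31 toward 100: 31 + 28.29 = 59.29 → 59.
H and S are unchanged.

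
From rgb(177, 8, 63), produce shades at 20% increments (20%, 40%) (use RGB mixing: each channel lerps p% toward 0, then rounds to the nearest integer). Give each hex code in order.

20%: (177 − 35.4 = 141.6→142, 8 − 1.6 = 6.4→6, 63 − 12.6 = 50.4→50) → #8E0632
40%: (177 − 70.8 = 106.2→106, 8 − 3.2 = 4.8→5, 63 − 25.2 = 37.8→38) → #6A0526

#8E0632, #6A0526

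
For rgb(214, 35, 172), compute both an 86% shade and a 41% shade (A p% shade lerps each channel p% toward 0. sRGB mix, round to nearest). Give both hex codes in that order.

#1E0518, #7E1565

86% shade:
  R: 214 + 0.86×(0−214) = 214 − 184.04 = 29.96 → 30
  G: 35 + 0.86×(0−35) = 35 − 30.1 = 4.9 → 5
  B: 172 + 0.86×(0−172) = 172 − 147.92 = 24.08 → 24
  → #1E0518
41% shade:
  R: 214 − 87.74 = 126.26 → 126
  G: 35 − 14.35 = 20.65 → 21
  B: 172 − 70.52 = 101.48 → 101
  → #7E1565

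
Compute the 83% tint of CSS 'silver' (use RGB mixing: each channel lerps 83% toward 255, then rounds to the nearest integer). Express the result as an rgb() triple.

rgb(244, 244, 244)

CSS silver is rgb(192, 192, 192).
An 83% tint moves each channel 83% toward 255:
  R: 192 + 0.83×(255−192) = 192 + 52.29 = 244.29 → 244
  G: 192 + 52.29 = 244.29 → 244
  B: 192 + 52.29 = 244.29 → 244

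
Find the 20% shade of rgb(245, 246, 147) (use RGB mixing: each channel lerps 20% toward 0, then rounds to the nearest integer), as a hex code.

#c4c576

Lerp each channel 20% toward 0:
  R: 245 − 49 = 196 → 196
  G: 246 − 49.2 = 196.8 → 197
  B: 147 + 0.2×(0−147) = 147 − 29.4 = 117.6 → 118
rgb(196, 197, 118) = #c4c576.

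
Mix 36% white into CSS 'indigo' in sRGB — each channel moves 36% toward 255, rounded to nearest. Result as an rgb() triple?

rgb(140, 92, 175)

CSS indigo is rgb(75, 0, 130).
Per channel, c → c + 0.36(255 − c):
  R: 75 + 64.8 = 139.8 → 140
  G: 0 + 0.36×(255−0) = 0 + 91.8 = 91.8 → 92
  B: 130 + 0.36×(255−130) = 130 + 45 = 175 → 175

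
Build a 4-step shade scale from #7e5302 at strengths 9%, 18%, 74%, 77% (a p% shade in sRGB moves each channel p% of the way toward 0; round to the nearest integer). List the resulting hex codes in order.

#7e5302 is rgb(126, 83, 2).
9%: (126 − 11.34 = 114.66→115, 83 − 7.47 = 75.53→76, 2→2) → #734c02
18%: (126 − 22.68 = 103.32→103, 83 − 14.94 = 68.06→68, 2→2) → #674402
74%: (126 − 93.24 = 32.76→33, 83 − 61.42 = 21.58→22, 2 − 1.48 = 0.52→1) → #211601
77%: (126 − 97.02 = 28.98→29, 83 − 63.91 = 19.09→19, 2 − 1.54 = 0.46→0) → #1d1300

#734c02, #674402, #211601, #1d1300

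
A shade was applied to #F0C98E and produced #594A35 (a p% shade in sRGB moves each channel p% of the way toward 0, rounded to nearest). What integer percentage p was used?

#F0C98E is rgb(240, 201, 142); #594A35 is rgb(89, 74, 53).
On the R channel (widest range): 89 ≈ 240 + (p/100)(0 − 240), so p ≈ 100×(89 − 240)/(0 − 240) = -15100/-240 = 62.92.
p = 63 reproduces all three channels after rounding.

63%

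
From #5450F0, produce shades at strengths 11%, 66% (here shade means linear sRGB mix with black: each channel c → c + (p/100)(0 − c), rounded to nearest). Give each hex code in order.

#4B47D6, #1D1B52

#5450F0 is rgb(84, 80, 240).
11%: (84 − 9.24 = 74.76→75, 80 − 8.8 = 71.2→71, 240 − 26.4 = 213.6→214) → #4B47D6
66%: (84 − 55.44 = 28.56→29, 80 − 52.8 = 27.2→27, 240 − 158.4 = 81.6→82) → #1D1B52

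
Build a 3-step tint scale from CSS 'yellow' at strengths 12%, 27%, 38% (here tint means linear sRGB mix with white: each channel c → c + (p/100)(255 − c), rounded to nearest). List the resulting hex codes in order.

#FFFF1F, #FFFF45, #FFFF61

CSS yellow is rgb(255, 255, 0).
12%: (255→255, 255→255, 0 + 30.6 = 30.6→31) → #FFFF1F
27%: (255→255, 255→255, 0 + 68.85 = 68.85→69) → #FFFF45
38%: (255→255, 255→255, 0 + 96.9 = 96.9→97) → #FFFF61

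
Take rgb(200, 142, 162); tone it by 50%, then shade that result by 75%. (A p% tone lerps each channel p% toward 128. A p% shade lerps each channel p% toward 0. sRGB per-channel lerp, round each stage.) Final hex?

Lerp each channel 50% toward 128:
  R: 200 + 0.5×(128−200) = 200 − 36 = 164 → 164
  G: 142 + 0.5×(128−142) = 142 − 7 = 135 → 135
  B: 162 + 0.5×(128−162) = 162 − 17 = 145 → 145
After the tone: rgb(164, 135, 145) = #a48791.
Lerp each channel 75% toward 0:
  R: 164 − 123 = 41 → 41
  G: 135 + 0.75×(0−135) = 135 − 101.25 = 33.75 → 34
  B: 145 + 0.75×(0−145) = 145 − 108.75 = 36.25 → 36
rgb(41, 34, 36) = #292224.

#292224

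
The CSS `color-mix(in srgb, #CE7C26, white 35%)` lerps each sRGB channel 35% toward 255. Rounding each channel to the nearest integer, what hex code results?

#CE7C26 is rgb(206, 124, 38).
A 35% tint moves each channel 35% toward 255:
  R: 206 + 0.35×(255−206) = 206 + 17.15 = 223.15 → 223
  G: 124 + 45.85 = 169.85 → 170
  B: 38 + 0.35×(255−38) = 38 + 75.95 = 113.95 → 114
rgb(223, 170, 114) = #DFAA72.

#DFAA72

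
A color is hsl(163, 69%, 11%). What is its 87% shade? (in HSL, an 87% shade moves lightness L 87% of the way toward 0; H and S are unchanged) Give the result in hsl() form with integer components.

L moves 87% from 11 toward 0: 11 − 9.57 = 1.43 → 1.
H and S are unchanged.

hsl(163, 69%, 1%)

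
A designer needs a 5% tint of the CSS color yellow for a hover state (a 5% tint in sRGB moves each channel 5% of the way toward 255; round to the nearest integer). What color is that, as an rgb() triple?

rgb(255, 255, 13)

CSS yellow is rgb(255, 255, 0).
Lerp each channel 5% toward 255:
  R: 255 + 0.05×(255−255) = 255 + 0 = 255 → 255
  G: 255 + 0.05×(255−255) = 255 + 0 = 255 → 255
  B: 0 + 0.05×(255−0) = 0 + 12.75 = 12.75 → 13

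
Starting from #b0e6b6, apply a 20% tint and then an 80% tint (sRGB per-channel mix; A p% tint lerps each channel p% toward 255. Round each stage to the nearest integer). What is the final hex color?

#f2fbf3

#b0e6b6 is rgb(176, 230, 182).
Per channel, c → c + 0.2(255 − c):
  R: 176 + 0.2×(255−176) = 176 + 15.8 = 191.8 → 192
  G: 230 + 5 = 235 → 235
  B: 182 + 0.2×(255−182) = 182 + 14.6 = 196.6 → 197
After the tint: rgb(192, 235, 197) = #c0ebc5.
Lerp each channel 80% toward 255:
  R: 192 + 50.4 = 242.4 → 242
  G: 235 + 16 = 251 → 251
  B: 197 + 0.8×(255−197) = 197 + 46.4 = 243.4 → 243
rgb(242, 251, 243) = #f2fbf3.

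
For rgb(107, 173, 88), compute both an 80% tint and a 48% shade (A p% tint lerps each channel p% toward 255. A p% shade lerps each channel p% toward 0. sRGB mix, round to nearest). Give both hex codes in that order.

80% tint:
  R: 107 + 118.4 = 225.4 → 225
  G: 173 + 65.6 = 238.6 → 239
  B: 88 + 0.8×(255−88) = 88 + 133.6 = 221.6 → 222
  → #E1EFDE
48% shade:
  R: 107 − 51.36 = 55.64 → 56
  G: 173 − 83.04 = 89.96 → 90
  B: 88 + 0.48×(0−88) = 88 − 42.24 = 45.76 → 46
  → #385A2E

#E1EFDE, #385A2E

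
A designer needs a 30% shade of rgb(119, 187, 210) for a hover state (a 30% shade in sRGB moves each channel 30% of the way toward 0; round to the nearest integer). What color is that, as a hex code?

#538393

A 30% shade moves each channel 30% toward 0:
  R: 119 + 0.3×(0−119) = 119 − 35.7 = 83.3 → 83
  G: 187 + 0.3×(0−187) = 187 − 56.1 = 130.9 → 131
  B: 210 + 0.3×(0−210) = 210 − 63 = 147 → 147
rgb(83, 131, 147) = #538393.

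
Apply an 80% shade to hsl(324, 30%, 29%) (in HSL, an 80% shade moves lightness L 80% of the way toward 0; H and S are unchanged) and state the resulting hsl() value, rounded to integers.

L moves 80% from 29 toward 0: 29 − 23.2 = 5.8 → 6.
H and S are unchanged.

hsl(324, 30%, 6%)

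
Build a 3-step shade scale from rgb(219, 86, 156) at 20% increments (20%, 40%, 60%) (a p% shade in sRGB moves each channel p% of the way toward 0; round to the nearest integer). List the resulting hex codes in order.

#af457d, #83345e, #58223e

20%: (219 − 43.8 = 175.2→175, 86 − 17.2 = 68.8→69, 156 − 31.2 = 124.8→125) → #af457d
40%: (219 − 87.6 = 131.4→131, 86 − 34.4 = 51.6→52, 156 − 62.4 = 93.6→94) → #83345e
60%: (219 − 131.4 = 87.6→88, 86 − 51.6 = 34.4→34, 156 − 93.6 = 62.4→62) → #58223e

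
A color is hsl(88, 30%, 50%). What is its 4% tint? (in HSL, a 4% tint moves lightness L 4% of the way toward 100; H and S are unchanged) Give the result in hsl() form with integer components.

hsl(88, 30%, 52%)

L moves 4% from 50 toward 100: 50 + 2 = 52 → 52.
H and S are unchanged.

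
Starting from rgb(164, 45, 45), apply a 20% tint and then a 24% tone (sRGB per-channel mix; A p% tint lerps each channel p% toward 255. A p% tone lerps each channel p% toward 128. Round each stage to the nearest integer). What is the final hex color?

Per channel, c → c + 0.2(255 − c):
  R: 164 + 0.2×(255−164) = 164 + 18.2 = 182.2 → 182
  G: 45 + 42 = 87 → 87
  B: 45 + 0.2×(255−45) = 45 + 42 = 87 → 87
After the tint: rgb(182, 87, 87) = #B65757.
Lerp each channel 24% toward 128:
  R: 182 + 0.24×(128−182) = 182 − 12.96 = 169.04 → 169
  G: 87 + 9.84 = 96.84 → 97
  B: 87 + 9.84 = 96.84 → 97
rgb(169, 97, 97) = #A96161.

#A96161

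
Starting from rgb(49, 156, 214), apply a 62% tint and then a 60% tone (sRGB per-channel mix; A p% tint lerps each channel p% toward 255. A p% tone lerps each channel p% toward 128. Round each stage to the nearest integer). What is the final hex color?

Lerp each channel 62% toward 255:
  R: 49 + 0.62×(255−49) = 49 + 127.72 = 176.72 → 177
  G: 156 + 61.38 = 217.38 → 217
  B: 214 + 0.62×(255−214) = 214 + 25.42 = 239.42 → 239
After the tint: rgb(177, 217, 239) = #b1d9ef.
Per channel, c → c + 0.6(128 − c):
  R: 177 + 0.6×(128−177) = 177 − 29.4 = 147.6 → 148
  G: 217 + 0.6×(128−217) = 217 − 53.4 = 163.6 → 164
  B: 239 + 0.6×(128−239) = 239 − 66.6 = 172.4 → 172
rgb(148, 164, 172) = #94a4ac.

#94a4ac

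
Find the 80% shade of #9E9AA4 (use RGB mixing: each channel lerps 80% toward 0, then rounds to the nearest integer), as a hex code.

#201F21

#9E9AA4 is rgb(158, 154, 164).
An 80% shade moves each channel 80% toward 0:
  R: 158 − 126.4 = 31.6 → 32
  G: 154 − 123.2 = 30.8 → 31
  B: 164 + 0.8×(0−164) = 164 − 131.2 = 32.8 → 33
rgb(32, 31, 33) = #201F21.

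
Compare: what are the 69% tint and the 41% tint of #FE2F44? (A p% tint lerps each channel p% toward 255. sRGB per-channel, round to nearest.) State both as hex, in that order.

#FFBFC5, #FE8491

#FE2F44 is rgb(254, 47, 68).
69% tint:
  R: 254 + 0.69 = 254.69 → 255
  G: 47 + 143.52 = 190.52 → 191
  B: 68 + 129.03 = 197.03 → 197
  → #FFBFC5
41% tint:
  R: 254 + 0.41×(255−254) = 254 + 0.41 = 254.41 → 254
  G: 47 + 85.28 = 132.28 → 132
  B: 68 + 76.67 = 144.67 → 145
  → #FE8491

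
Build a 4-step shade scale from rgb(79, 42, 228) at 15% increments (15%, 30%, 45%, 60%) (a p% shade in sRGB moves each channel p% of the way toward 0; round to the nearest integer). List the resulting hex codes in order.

15%: (79 − 11.85 = 67.15→67, 42 − 6.3 = 35.7→36, 228 − 34.2 = 193.8→194) → #4324C2
30%: (79 − 23.7 = 55.3→55, 42 − 12.6 = 29.4→29, 228 − 68.4 = 159.6→160) → #371DA0
45%: (79 − 35.55 = 43.45→43, 42 − 18.9 = 23.1→23, 228 − 102.6 = 125.4→125) → #2B177D
60%: (79 − 47.4 = 31.6→32, 42 − 25.2 = 16.8→17, 228 − 136.8 = 91.2→91) → #20115B

#4324C2, #371DA0, #2B177D, #20115B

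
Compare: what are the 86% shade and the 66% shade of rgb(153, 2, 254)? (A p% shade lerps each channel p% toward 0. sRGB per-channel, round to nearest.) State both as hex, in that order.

#150024, #340156

86% shade:
  R: 153 + 0.86×(0−153) = 153 − 131.58 = 21.42 → 21
  G: 2 + 0.86×(0−2) = 2 − 1.72 = 0.28 → 0
  B: 254 + 0.86×(0−254) = 254 − 218.44 = 35.56 → 36
  → #150024
66% shade:
  R: 153 − 100.98 = 52.02 → 52
  G: 2 − 1.32 = 0.68 → 1
  B: 254 − 167.64 = 86.36 → 86
  → #340156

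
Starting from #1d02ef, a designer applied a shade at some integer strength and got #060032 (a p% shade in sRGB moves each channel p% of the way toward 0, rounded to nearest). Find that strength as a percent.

79%

#1d02ef is rgb(29, 2, 239); #060032 is rgb(6, 0, 50).
On the B channel (widest range): 50 ≈ 239 + (p/100)(0 − 239), so p ≈ 100×(50 − 239)/(0 − 239) = -18900/-239 = 79.08.
p = 79 reproduces all three channels after rounding.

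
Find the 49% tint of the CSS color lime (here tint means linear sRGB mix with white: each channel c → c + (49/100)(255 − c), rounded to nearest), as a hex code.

#7DFF7D

CSS lime is rgb(0, 255, 0).
A 49% tint moves each channel 49% toward 255:
  R: 0 + 0.49×(255−0) = 0 + 124.95 = 124.95 → 125
  G: 255 + 0.49×(255−255) = 255 + 0 = 255 → 255
  B: 0 + 0.49×(255−0) = 0 + 124.95 = 124.95 → 125
rgb(125, 255, 125) = #7DFF7D.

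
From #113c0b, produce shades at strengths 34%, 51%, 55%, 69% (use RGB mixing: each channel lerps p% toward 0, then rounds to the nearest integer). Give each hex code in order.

#0b2807, #081d05, #081b05, #051303

#113c0b is rgb(17, 60, 11).
34%: (17 − 5.78 = 11.22→11, 60 − 20.4 = 39.6→40, 11 − 3.74 = 7.26→7) → #0b2807
51%: (17 − 8.67 = 8.33→8, 60 − 30.6 = 29.4→29, 11 − 5.61 = 5.39→5) → #081d05
55%: (17 − 9.35 = 7.65→8, 60 − 33 = 27→27, 11 − 6.05 = 4.95→5) → #081b05
69%: (17 − 11.73 = 5.27→5, 60 − 41.4 = 18.6→19, 11 − 7.59 = 3.41→3) → #051303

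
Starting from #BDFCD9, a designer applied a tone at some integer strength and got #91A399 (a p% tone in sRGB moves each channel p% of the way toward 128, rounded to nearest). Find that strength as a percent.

#BDFCD9 is rgb(189, 252, 217); #91A399 is rgb(145, 163, 153).
On the G channel (widest range): 163 ≈ 252 + (p/100)(128 − 252), so p ≈ 100×(163 − 252)/(128 − 252) = -8900/-124 = 71.77.
p = 72 reproduces all three channels after rounding.

72%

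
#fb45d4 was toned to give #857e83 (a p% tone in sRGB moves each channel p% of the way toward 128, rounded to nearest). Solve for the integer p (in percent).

96%

#fb45d4 is rgb(251, 69, 212); #857e83 is rgb(133, 126, 131).
On the R channel (widest range): 133 ≈ 251 + (p/100)(128 − 251), so p ≈ 100×(133 − 251)/(128 − 251) = -11800/-123 = 95.93.
p = 96 reproduces all three channels after rounding.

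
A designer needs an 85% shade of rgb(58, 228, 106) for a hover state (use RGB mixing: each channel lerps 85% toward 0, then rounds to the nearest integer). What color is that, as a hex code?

#092210

Lerp each channel 85% toward 0:
  R: 58 + 0.85×(0−58) = 58 − 49.3 = 8.7 → 9
  G: 228 + 0.85×(0−228) = 228 − 193.8 = 34.2 → 34
  B: 106 − 90.1 = 15.9 → 16
rgb(9, 34, 16) = #092210.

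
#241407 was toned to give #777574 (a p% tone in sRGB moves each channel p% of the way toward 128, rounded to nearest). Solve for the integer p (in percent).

#241407 is rgb(36, 20, 7); #777574 is rgb(119, 117, 116).
On the B channel (widest range): 116 ≈ 7 + (p/100)(128 − 7), so p ≈ 100×(116 − 7)/(128 − 7) = 10900/121 = 90.08.
p = 90 reproduces all three channels after rounding.

90%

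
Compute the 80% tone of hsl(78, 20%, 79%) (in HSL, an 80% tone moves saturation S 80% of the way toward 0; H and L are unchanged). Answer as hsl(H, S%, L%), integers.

S moves 80% from 20 toward 0: 20 − 16 = 4 → 4.
H and L are unchanged.

hsl(78, 4%, 79%)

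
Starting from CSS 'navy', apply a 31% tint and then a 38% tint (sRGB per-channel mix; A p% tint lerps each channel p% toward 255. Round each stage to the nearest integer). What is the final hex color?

CSS navy is rgb(0, 0, 128).
Per channel, c → c + 0.31(255 − c):
  R: 0 + 0.31×(255−0) = 0 + 79.05 = 79.05 → 79
  G: 0 + 79.05 = 79.05 → 79
  B: 128 + 0.31×(255−128) = 128 + 39.37 = 167.37 → 167
After the tint: rgb(79, 79, 167) = #4F4FA7.
Lerp each channel 38% toward 255:
  R: 79 + 66.88 = 145.88 → 146
  G: 79 + 66.88 = 145.88 → 146
  B: 167 + 33.44 = 200.44 → 200
rgb(146, 146, 200) = #9292C8.

#9292C8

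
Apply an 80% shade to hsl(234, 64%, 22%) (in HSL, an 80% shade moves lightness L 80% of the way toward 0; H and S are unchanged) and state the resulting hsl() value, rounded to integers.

hsl(234, 64%, 4%)

L moves 80% from 22 toward 0: 22 − 17.6 = 4.4 → 4.
H and S are unchanged.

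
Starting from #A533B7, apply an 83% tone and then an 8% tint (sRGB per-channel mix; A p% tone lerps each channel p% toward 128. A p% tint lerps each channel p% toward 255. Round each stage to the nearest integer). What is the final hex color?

#A533B7 is rgb(165, 51, 183).
Lerp each channel 83% toward 128:
  R: 165 + 0.83×(128−165) = 165 − 30.71 = 134.29 → 134
  G: 51 + 0.83×(128−51) = 51 + 63.91 = 114.91 → 115
  B: 183 + 0.83×(128−183) = 183 − 45.65 = 137.35 → 137
After the tone: rgb(134, 115, 137) = #867389.
Per channel, c → c + 0.08(255 − c):
  R: 134 + 0.08×(255−134) = 134 + 9.68 = 143.68 → 144
  G: 115 + 11.2 = 126.2 → 126
  B: 137 + 0.08×(255−137) = 137 + 9.44 = 146.44 → 146
rgb(144, 126, 146) = #907E92.

#907E92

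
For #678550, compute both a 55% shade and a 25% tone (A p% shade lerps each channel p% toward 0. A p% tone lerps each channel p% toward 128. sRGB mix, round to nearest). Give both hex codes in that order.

#678550 is rgb(103, 133, 80).
55% shade:
  R: 103 + 0.55×(0−103) = 103 − 56.65 = 46.35 → 46
  G: 133 − 73.15 = 59.85 → 60
  B: 80 − 44 = 36 → 36
  → #2E3C24
25% tone:
  R: 103 + 6.25 = 109.25 → 109
  G: 133 − 1.25 = 131.75 → 132
  B: 80 + 0.25×(128−80) = 80 + 12 = 92 → 92
  → #6D845C

#2E3C24, #6D845C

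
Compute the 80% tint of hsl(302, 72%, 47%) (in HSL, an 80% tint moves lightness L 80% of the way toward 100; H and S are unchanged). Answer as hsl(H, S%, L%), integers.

L moves 80% from 47 toward 100: 47 + 42.4 = 89.4 → 89.
H and S are unchanged.

hsl(302, 72%, 89%)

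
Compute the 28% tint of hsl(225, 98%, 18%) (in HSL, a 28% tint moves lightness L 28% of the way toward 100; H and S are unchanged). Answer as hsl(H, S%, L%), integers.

hsl(225, 98%, 41%)

L moves 28% from 18 toward 100: 18 + 22.96 = 40.96 → 41.
H and S are unchanged.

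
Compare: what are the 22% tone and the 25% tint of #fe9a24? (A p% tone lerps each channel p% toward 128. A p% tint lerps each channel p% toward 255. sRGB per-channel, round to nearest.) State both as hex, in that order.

#e29438, #feb35b

#fe9a24 is rgb(254, 154, 36).
22% tone:
  R: 254 + 0.22×(128−254) = 254 − 27.72 = 226.28 → 226
  G: 154 + 0.22×(128−154) = 154 − 5.72 = 148.28 → 148
  B: 36 + 20.24 = 56.24 → 56
  → #e29438
25% tint:
  R: 254 + 0.25 = 254.25 → 254
  G: 154 + 25.25 = 179.25 → 179
  B: 36 + 54.75 = 90.75 → 91
  → #feb35b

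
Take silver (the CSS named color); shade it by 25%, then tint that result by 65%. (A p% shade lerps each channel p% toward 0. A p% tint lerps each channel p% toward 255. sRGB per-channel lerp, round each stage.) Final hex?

#D8D8D8

CSS silver is rgb(192, 192, 192).
Per channel, c → c + 0.25(0 − c):
  R: 192 + 0.25×(0−192) = 192 − 48 = 144 → 144
  G: 192 + 0.25×(0−192) = 192 − 48 = 144 → 144
  B: 192 − 48 = 144 → 144
After the shade: rgb(144, 144, 144) = #909090.
Lerp each channel 65% toward 255:
  R: 144 + 72.15 = 216.15 → 216
  G: 144 + 0.65×(255−144) = 144 + 72.15 = 216.15 → 216
  B: 144 + 72.15 = 216.15 → 216
rgb(216, 216, 216) = #D8D8D8.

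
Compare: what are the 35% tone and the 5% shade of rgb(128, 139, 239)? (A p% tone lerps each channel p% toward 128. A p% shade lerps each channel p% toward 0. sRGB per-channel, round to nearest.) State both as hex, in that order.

35% tone:
  R: 128 + 0.35×(128−128) = 128 + 0 = 128 → 128
  G: 139 + 0.35×(128−139) = 139 − 3.85 = 135.15 → 135
  B: 239 + 0.35×(128−239) = 239 − 38.85 = 200.15 → 200
  → #8087C8
5% shade:
  R: 128 + 0.05×(0−128) = 128 − 6.4 = 121.6 → 122
  G: 139 − 6.95 = 132.05 → 132
  B: 239 + 0.05×(0−239) = 239 − 11.95 = 227.05 → 227
  → #7A84E3

#8087C8, #7A84E3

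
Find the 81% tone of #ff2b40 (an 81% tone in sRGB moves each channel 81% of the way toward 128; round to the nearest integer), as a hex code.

#ff2b40 is rgb(255, 43, 64).
An 81% tone moves each channel 81% toward 128:
  R: 255 − 102.87 = 152.13 → 152
  G: 43 + 68.85 = 111.85 → 112
  B: 64 + 0.81×(128−64) = 64 + 51.84 = 115.84 → 116
rgb(152, 112, 116) = #987074.

#987074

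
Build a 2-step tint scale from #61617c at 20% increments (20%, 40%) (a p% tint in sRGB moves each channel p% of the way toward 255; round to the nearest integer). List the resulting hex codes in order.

#818196, #a0a0b0

#61617c is rgb(97, 97, 124).
20%: (97 + 31.6 = 128.6→129, 97 + 31.6 = 128.6→129, 124 + 26.2 = 150.2→150) → #818196
40%: (97 + 63.2 = 160.2→160, 97 + 63.2 = 160.2→160, 124 + 52.4 = 176.4→176) → #a0a0b0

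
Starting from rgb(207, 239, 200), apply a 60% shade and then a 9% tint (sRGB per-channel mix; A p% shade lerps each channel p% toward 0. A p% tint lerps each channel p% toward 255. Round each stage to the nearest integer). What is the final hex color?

Per channel, c → c + 0.6(0 − c):
  R: 207 − 124.2 = 82.8 → 83
  G: 239 + 0.6×(0−239) = 239 − 143.4 = 95.6 → 96
  B: 200 + 0.6×(0−200) = 200 − 120 = 80 → 80
After the shade: rgb(83, 96, 80) = #536050.
Per channel, c → c + 0.09(255 − c):
  R: 83 + 0.09×(255−83) = 83 + 15.48 = 98.48 → 98
  G: 96 + 14.31 = 110.31 → 110
  B: 80 + 0.09×(255−80) = 80 + 15.75 = 95.75 → 96
rgb(98, 110, 96) = #626e60.

#626e60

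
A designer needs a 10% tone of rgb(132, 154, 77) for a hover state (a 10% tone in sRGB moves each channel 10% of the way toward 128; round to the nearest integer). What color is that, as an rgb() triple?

Per channel, c → c + 0.1(128 − c):
  R: 132 − 0.4 = 131.6 → 132
  G: 154 + 0.1×(128−154) = 154 − 2.6 = 151.4 → 151
  B: 77 + 5.1 = 82.1 → 82

rgb(132, 151, 82)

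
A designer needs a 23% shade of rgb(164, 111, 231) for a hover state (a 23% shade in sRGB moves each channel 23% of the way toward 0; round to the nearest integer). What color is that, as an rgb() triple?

Per channel, c → c + 0.23(0 − c):
  R: 164 − 37.72 = 126.28 → 126
  G: 111 + 0.23×(0−111) = 111 − 25.53 = 85.47 → 85
  B: 231 − 53.13 = 177.87 → 178

rgb(126, 85, 178)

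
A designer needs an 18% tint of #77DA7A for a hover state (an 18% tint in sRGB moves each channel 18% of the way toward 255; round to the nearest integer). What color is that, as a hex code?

#8FE192

#77DA7A is rgb(119, 218, 122).
Lerp each channel 18% toward 255:
  R: 119 + 24.48 = 143.48 → 143
  G: 218 + 0.18×(255−218) = 218 + 6.66 = 224.66 → 225
  B: 122 + 0.18×(255−122) = 122 + 23.94 = 145.94 → 146
rgb(143, 225, 146) = #8FE192.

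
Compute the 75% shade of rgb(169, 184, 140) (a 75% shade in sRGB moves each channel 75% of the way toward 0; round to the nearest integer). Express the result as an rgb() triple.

Per channel, c → c + 0.75(0 − c):
  R: 169 − 126.75 = 42.25 → 42
  G: 184 − 138 = 46 → 46
  B: 140 + 0.75×(0−140) = 140 − 105 = 35 → 35

rgb(42, 46, 35)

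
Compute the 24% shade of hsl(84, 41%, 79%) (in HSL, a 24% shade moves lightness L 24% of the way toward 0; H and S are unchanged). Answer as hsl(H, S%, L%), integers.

hsl(84, 41%, 60%)

L moves 24% from 79 toward 0: 79 − 18.96 = 60.04 → 60.
H and S are unchanged.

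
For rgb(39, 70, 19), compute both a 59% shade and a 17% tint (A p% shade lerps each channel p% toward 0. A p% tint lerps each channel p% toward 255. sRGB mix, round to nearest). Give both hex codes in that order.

59% shade:
  R: 39 + 0.59×(0−39) = 39 − 23.01 = 15.99 → 16
  G: 70 − 41.3 = 28.7 → 29
  B: 19 − 11.21 = 7.79 → 8
  → #101d08
17% tint:
  R: 39 + 36.72 = 75.72 → 76
  G: 70 + 31.45 = 101.45 → 101
  B: 19 + 40.12 = 59.12 → 59
  → #4c653b

#101d08, #4c653b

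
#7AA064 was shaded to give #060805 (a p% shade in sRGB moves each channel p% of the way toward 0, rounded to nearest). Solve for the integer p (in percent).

#7AA064 is rgb(122, 160, 100); #060805 is rgb(6, 8, 5).
On the G channel (widest range): 8 ≈ 160 + (p/100)(0 − 160), so p ≈ 100×(8 − 160)/(0 − 160) = -15200/-160 = 95.00.
p = 95 reproduces all three channels after rounding.

95%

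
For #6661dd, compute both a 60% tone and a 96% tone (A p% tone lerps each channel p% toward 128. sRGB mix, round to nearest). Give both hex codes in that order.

#7674a5, #7f7f84

#6661dd is rgb(102, 97, 221).
60% tone:
  R: 102 + 0.6×(128−102) = 102 + 15.6 = 117.6 → 118
  G: 97 + 18.6 = 115.6 → 116
  B: 221 + 0.6×(128−221) = 221 − 55.8 = 165.2 → 165
  → #7674a5
96% tone:
  R: 102 + 24.96 = 126.96 → 127
  G: 97 + 0.96×(128−97) = 97 + 29.76 = 126.76 → 127
  B: 221 − 89.28 = 131.72 → 132
  → #7f7f84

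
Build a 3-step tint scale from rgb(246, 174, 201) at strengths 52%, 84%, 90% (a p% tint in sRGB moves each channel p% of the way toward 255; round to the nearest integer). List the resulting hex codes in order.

52%: (246 + 4.68 = 250.68→251, 174 + 42.12 = 216.12→216, 201 + 28.08 = 229.08→229) → #FBD8E5
84%: (246 + 7.56 = 253.56→254, 174 + 68.04 = 242.04→242, 201 + 45.36 = 246.36→246) → #FEF2F6
90%: (246 + 8.1 = 254.1→254, 174 + 72.9 = 246.9→247, 201 + 48.6 = 249.6→250) → #FEF7FA

#FBD8E5, #FEF2F6, #FEF7FA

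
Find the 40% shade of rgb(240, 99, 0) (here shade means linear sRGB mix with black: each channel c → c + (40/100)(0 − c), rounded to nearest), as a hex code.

#903B00

Per channel, c → c + 0.4(0 − c):
  R: 240 − 96 = 144 → 144
  G: 99 − 39.6 = 59.4 → 59
  B: 0 + 0.4×(0−0) = 0 + 0 = 0 → 0
rgb(144, 59, 0) = #903B00.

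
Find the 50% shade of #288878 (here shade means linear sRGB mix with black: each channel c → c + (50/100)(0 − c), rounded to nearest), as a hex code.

#288878 is rgb(40, 136, 120).
Per channel, c → c + 0.5(0 − c):
  R: 40 − 20 = 20 → 20
  G: 136 − 68 = 68 → 68
  B: 120 − 60 = 60 → 60
rgb(20, 68, 60) = #14443C.

#14443C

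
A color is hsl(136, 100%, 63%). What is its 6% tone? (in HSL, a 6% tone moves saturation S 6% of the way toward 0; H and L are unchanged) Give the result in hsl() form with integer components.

S moves 6% from 100 toward 0: 100 − 6 = 94 → 94.
H and L are unchanged.

hsl(136, 94%, 63%)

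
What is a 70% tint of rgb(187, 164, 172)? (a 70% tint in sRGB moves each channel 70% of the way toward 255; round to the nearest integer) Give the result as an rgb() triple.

Lerp each channel 70% toward 255:
  R: 187 + 47.6 = 234.6 → 235
  G: 164 + 0.7×(255−164) = 164 + 63.7 = 227.7 → 228
  B: 172 + 0.7×(255−172) = 172 + 58.1 = 230.1 → 230

rgb(235, 228, 230)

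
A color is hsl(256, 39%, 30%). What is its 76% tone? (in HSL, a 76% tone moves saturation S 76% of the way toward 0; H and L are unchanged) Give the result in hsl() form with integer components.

S moves 76% from 39 toward 0: 39 − 29.64 = 9.36 → 9.
H and L are unchanged.

hsl(256, 9%, 30%)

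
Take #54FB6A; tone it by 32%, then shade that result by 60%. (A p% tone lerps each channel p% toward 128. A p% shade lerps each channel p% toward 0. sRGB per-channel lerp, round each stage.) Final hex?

#54FB6A is rgb(84, 251, 106).
Per channel, c → c + 0.32(128 − c):
  R: 84 + 0.32×(128−84) = 84 + 14.08 = 98.08 → 98
  G: 251 + 0.32×(128−251) = 251 − 39.36 = 211.64 → 212
  B: 106 + 0.32×(128−106) = 106 + 7.04 = 113.04 → 113
After the tone: rgb(98, 212, 113) = #62D471.
Per channel, c → c + 0.6(0 − c):
  R: 98 − 58.8 = 39.2 → 39
  G: 212 − 127.2 = 84.8 → 85
  B: 113 − 67.8 = 45.2 → 45
rgb(39, 85, 45) = #27552D.

#27552D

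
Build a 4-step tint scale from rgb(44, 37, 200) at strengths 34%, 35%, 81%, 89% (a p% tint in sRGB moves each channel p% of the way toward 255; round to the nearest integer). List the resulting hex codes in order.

#746FDB, #7671DB, #D7D6F5, #E8E7F9

34%: (44 + 71.74 = 115.74→116, 37 + 74.12 = 111.12→111, 200 + 18.7 = 218.7→219) → #746FDB
35%: (44 + 73.85 = 117.85→118, 37 + 76.3 = 113.3→113, 200 + 19.25 = 219.25→219) → #7671DB
81%: (44 + 170.91 = 214.91→215, 37 + 176.58 = 213.58→214, 200 + 44.55 = 244.55→245) → #D7D6F5
89%: (44 + 187.79 = 231.79→232, 37 + 194.02 = 231.02→231, 200 + 48.95 = 248.95→249) → #E8E7F9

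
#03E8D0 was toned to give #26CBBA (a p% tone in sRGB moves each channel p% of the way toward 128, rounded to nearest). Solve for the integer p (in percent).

28%

#03E8D0 is rgb(3, 232, 208); #26CBBA is rgb(38, 203, 186).
On the R channel (widest range): 38 ≈ 3 + (p/100)(128 − 3), so p ≈ 100×(38 − 3)/(128 − 3) = 3500/125 = 28.00.
p = 28 reproduces all three channels after rounding.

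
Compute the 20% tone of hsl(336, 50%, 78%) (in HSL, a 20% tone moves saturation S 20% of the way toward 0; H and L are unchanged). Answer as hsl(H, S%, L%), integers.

hsl(336, 40%, 78%)

S moves 20% from 50 toward 0: 50 − 10 = 40 → 40.
H and L are unchanged.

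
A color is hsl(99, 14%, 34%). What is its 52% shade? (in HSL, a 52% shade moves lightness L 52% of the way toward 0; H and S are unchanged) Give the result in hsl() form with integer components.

hsl(99, 14%, 16%)

L moves 52% from 34 toward 0: 34 − 17.68 = 16.32 → 16.
H and S are unchanged.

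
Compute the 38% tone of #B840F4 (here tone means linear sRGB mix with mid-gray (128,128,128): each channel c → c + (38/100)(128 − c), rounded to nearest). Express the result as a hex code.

#A358C8

#B840F4 is rgb(184, 64, 244).
Lerp each channel 38% toward 128:
  R: 184 − 21.28 = 162.72 → 163
  G: 64 + 0.38×(128−64) = 64 + 24.32 = 88.32 → 88
  B: 244 − 44.08 = 199.92 → 200
rgb(163, 88, 200) = #A358C8.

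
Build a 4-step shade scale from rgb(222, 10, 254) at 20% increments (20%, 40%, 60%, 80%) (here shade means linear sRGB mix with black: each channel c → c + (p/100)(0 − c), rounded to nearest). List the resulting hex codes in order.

#B208CB, #850698, #590466, #2C0233

20%: (222 − 44.4 = 177.6→178, 10 − 2 = 8→8, 254 − 50.8 = 203.2→203) → #B208CB
40%: (222 − 88.8 = 133.2→133, 10 − 4 = 6→6, 254 − 101.6 = 152.4→152) → #850698
60%: (222 − 133.2 = 88.8→89, 10 − 6 = 4→4, 254 − 152.4 = 101.6→102) → #590466
80%: (222 − 177.6 = 44.4→44, 10 − 8 = 2→2, 254 − 203.2 = 50.8→51) → #2C0233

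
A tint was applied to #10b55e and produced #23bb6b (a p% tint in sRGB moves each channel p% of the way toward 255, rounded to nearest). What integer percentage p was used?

#10b55e is rgb(16, 181, 94); #23bb6b is rgb(35, 187, 107).
On the R channel (widest range): 35 ≈ 16 + (p/100)(255 − 16), so p ≈ 100×(35 − 16)/(255 − 16) = 1900/239 = 7.95.
p = 8 reproduces all three channels after rounding.

8%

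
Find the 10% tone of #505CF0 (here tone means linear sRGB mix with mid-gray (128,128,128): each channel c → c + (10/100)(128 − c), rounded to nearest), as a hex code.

#505CF0 is rgb(80, 92, 240).
Per channel, c → c + 0.1(128 − c):
  R: 80 + 0.1×(128−80) = 80 + 4.8 = 84.8 → 85
  G: 92 + 0.1×(128−92) = 92 + 3.6 = 95.6 → 96
  B: 240 − 11.2 = 228.8 → 229
rgb(85, 96, 229) = #5560E5.

#5560E5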